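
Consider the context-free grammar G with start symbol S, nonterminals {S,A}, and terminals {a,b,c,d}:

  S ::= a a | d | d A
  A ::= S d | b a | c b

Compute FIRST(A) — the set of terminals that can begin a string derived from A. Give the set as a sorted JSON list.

FIRST iteration:
[1]
  A via A→b a: +{b}
  A via A→c b: +{c}
  S via S→a a: +{a}
  S via S→d: +{d}
  FIRST(S)={a,d}  FIRST(A)={b,c}
[2]
  A via A→S d: +{a,d}
  FIRST(S)={a,d}  FIRST(A)={a,b,c,d}
[3] (no change)
  FIRST(S)={a,d}  FIRST(A)={a,b,c,d}

FIRST(A) = ["a", "b", "c", "d"]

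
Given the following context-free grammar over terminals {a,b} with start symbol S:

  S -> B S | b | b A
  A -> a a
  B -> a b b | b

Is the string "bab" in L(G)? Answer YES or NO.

CNF form of G:
  S -> B S | T1 A | b
  A -> T0 T0
  B -> T0 X2 | b
  T0 -> a
  T1 -> b
  X2 -> T1 T1

CYK table (by increasing span):
  T[0,0] 'b' = {B,S,T1}  orig:{B,S}
  T[1,1] 'a' = {T0}  orig:{}
  T[2,2] 'b' = {B,S,T1}  orig:{B,S}
  T[0,1] 'ba' = ∅
  T[1,2] 'ab' = ∅
  T[0,2] 'bab' = ∅

S ∉ T[0,2] ⇒ NO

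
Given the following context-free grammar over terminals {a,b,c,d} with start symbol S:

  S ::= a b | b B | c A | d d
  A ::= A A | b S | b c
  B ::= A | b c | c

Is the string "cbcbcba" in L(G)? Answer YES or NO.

Convert to CNF:
  S -> T0 B | T1 A | T2 T0 | T3 T3
  A -> A A | T0 S | T0 T1
  B -> A A | T0 S | T0 T1 | c
  T0 -> b
  T1 -> c
  T2 -> a
  T3 -> d

CYK table (by increasing span):
  T[0,0] 'c' = {B,T1}  orig:{B}
  T[1,1] 'b' = {T0}  orig:{}
  T[2,2] 'c' = {B,T1}  orig:{B}
  T[3,3] 'b' = {T0}  orig:{}
  T[4,4] 'c' = {B,T1}  orig:{B}
  T[5,5] 'b' = {T0}  orig:{}
  T[6,6] 'a' = {T2}  orig:{}
  T[0,1] 'cb' = ∅
  T[1,2] 'bc' = {A,B,S}
  T[2,3] 'cb' = ∅
  T[3,4] 'bc' = {A,B,S}
  T[4,5] 'cb' = ∅
  T[5,6] 'ba' = ∅
  T[0,2] 'cbc' = {S}
  T[1,3] 'bcb' = ∅
  T[2,4] 'cbc' = {S}
  T[3,5] 'bcb' = ∅
  T[4,6] 'cba' = ∅
  T[0,3] 'cbcb' = ∅
  T[1,4] 'bcbc' = {A,B}
  T[2,5] 'cbcb' = ∅
  T[3,6] 'bcba' = ∅
  T[0,4] 'cbcbc' = {S}
  T[1,5] 'bcbcb' = ∅
  T[2,6] 'cbcba' = ∅
  T[0,5] 'cbcbcb' = ∅
  T[1,6] 'bcbcba' = ∅
  T[0,6] 'cbcbcba' = ∅

S ∉ T[0,6] ⇒ NO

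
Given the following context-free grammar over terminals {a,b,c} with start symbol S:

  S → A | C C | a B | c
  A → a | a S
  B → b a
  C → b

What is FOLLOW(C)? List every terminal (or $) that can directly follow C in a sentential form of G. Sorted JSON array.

FIRST sets, iterate to fixpoint:
pass 1:
  A via A→a: +{a}
  B via B→b a: +{b}
  C via C→b: +{b}
  S via S→A: +{a}
  S via S→C C: +{b}
  S via S→c: +{c}
  FIRST[S]={a,b,c}  FIRST[A]={a}  FIRST[B]={b}  FIRST[C]={b}
pass 2: (no change)
  FIRST[S]={a,b,c}  FIRST[A]={a}  FIRST[B]={b}  FIRST[C]={b}

FOLLOW sets:
initialize: $ ∈ FOLLOW(S)
round 1:
  S→A: FOLLOW(A) ⊇ FOLLOW(S) ⊇ {$}; new: +{$}
  S→C C: FOLLOW(C) ⊇ FIRST(C) = {b}; new: +{b}
  S→C C: FOLLOW(C) ⊇ FOLLOW(S) ⊇ {$}; new: +{$}
  S→a B: FOLLOW(B) ⊇ FOLLOW(S) ⊇ {$}; new: +{$}
  FOLLOW(S)={$}  FOLLOW(A)={$}  FOLLOW(B)={$}  FOLLOW(C)={$,b}
round 2: done
  FOLLOW(S)={$}  FOLLOW(A)={$}  FOLLOW(B)={$}  FOLLOW(C)={$,b}

FOLLOW(C) = ["$", "b"]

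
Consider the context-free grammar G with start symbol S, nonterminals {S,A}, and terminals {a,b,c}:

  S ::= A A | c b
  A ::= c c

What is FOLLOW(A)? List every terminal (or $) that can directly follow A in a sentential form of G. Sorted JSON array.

Compute FIRST by fixpoint:
iter 1:
  A via A→c c: +{c}
  S via S→A A: +{c}
  FIRST[S]={c}  FIRST[A]={c}
iter 2: done
  FIRST[S]={c}  FIRST[A]={c}

FOLLOW iteration:
seed FOLLOW(S) with $
iter 1:
  S→A A: FOLLOW(A) ⊇ FIRST(A) = {c}; new: +{c}
  S→A A: FOLLOW(A) ⊇ FOLLOW(S) ⊇ {$}; new: +{$}
  S: {$}  A: {$,c}
iter 2: — fixpoint
  S: {$}  A: {$,c}

FOLLOW(A) = ["$", "c"]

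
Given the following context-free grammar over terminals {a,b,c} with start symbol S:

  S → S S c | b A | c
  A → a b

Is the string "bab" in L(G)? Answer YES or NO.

Convert to CNF:
  S -> S X3 | T1 A | c
  A -> T0 T1
  T0 -> a
  T1 -> b
  T2 -> c
  X3 -> S T2

Fill CYK table bottom-up:
  [0..0]={T1}  "b"  orig:{}
  [1..1]={T0}  "a"  orig:{}
  [2..2]={T1}  "b"  orig:{}
  [0..1]=∅  "ba"
  [1..2]={A}  "ab"
  [0..2]={S}  "bab"

S ∈ T[0,2] ⇒ YES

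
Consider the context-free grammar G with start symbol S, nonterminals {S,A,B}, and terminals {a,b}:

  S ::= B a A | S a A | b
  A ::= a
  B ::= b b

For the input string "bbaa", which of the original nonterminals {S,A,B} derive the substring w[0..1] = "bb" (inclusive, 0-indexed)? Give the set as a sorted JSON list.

Convert to CNF:
  S -> B X2 | S X3 | b
  A -> a
  B -> T0 T0
  T0 -> b
  T1 -> a
  X2 -> T1 A
  X3 -> T1 A

CYK fill, restricted to cells inside w[0..1]:
  T[0,0] 'b' = {S,T0}  orig:{S}
  T[1,1] 'b' = {S,T0}  orig:{S}
  T[0,1] 'bb' = {B}

Original NTs in T[0,1] deriving "bb": ["B"]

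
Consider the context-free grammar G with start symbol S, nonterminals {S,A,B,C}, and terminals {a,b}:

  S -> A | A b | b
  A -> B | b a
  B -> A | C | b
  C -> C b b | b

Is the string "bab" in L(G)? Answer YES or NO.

Convert to CNF:
  S -> A T0 | C X5 | T0 T1 | b
  A -> C X2 | T0 T1 | b
  B -> C X3 | T0 T1 | b
  C -> C X4 | b
  T0 -> b
  T1 -> a
  X2 -> T0 T0
  X3 -> T0 T0
  X4 -> T0 T0
  X5 -> T0 T0

CYK fill:
  cell(0,0) b: {A,B,C,S,T0}  orig:{A,B,C,S}
  cell(1,1) a: {T1}  orig:{}
  cell(2,2) b: {A,B,C,S,T0}  orig:{A,B,C,S}
  cell(0,1) ba: {A,B,S}
  cell(1,2) ab: ∅
  cell(0,2) bab: {S}

S ∈ T[0,2] ⇒ YES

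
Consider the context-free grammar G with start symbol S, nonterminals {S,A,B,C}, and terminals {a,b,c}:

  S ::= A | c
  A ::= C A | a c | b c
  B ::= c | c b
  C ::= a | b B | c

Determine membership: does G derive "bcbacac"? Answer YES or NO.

CNF form of G:
  S -> C A | T0 T1 | T2 T1 | c
  A -> C A | T0 T1 | T2 T1
  B -> T1 T2 | c
  C -> T2 B | a | c
  T0 -> a
  T1 -> c
  T2 -> b

Fill CYK table bottom-up:
  cell(0,0) b: {T2}  orig:{}
  cell(1,1) c: {B,C,S,T1}  orig:{B,C,S}
  cell(2,2) b: {T2}  orig:{}
  cell(3,3) a: {C,T0}  orig:{C}
  cell(4,4) c: {B,C,S,T1}  orig:{B,C,S}
  cell(5,5) a: {C,T0}  orig:{C}
  cell(6,6) c: {B,C,S,T1}  orig:{B,C,S}
  cell(0,1) bc: {A,C,S}
  cell(1,2) cb: {B}
  cell(2,3) ba: ∅
  cell(3,4) ac: {A,S}
  cell(4,5) ca: ∅
  cell(5,6) ac: {A,S}
  cell(0,2) bcb: {C}
  cell(1,3) cba: ∅
  cell(2,4) bac: ∅
  cell(3,5) aca: ∅
  cell(4,6) cac: {A,S}
  cell(0,3) bcba: ∅
  cell(1,4) cbac: ∅
  cell(2,5) baca: ∅
  cell(3,6) acac: {A,S}
  cell(0,4) bcbac: {A,S}
  cell(1,5) cbaca: ∅
  cell(2,6) bacac: ∅
  cell(0,5) bcbaca: ∅
  cell(1,6) cbacac: ∅
  cell(0,6) bcbacac: {A,S}

S ∈ T[0,6] ⇒ YES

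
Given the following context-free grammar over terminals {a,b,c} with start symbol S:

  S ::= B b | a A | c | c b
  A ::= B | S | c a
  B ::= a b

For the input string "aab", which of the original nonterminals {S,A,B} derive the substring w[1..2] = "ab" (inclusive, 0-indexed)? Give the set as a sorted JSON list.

Convert to CNF:
  S -> B T0 | T1 A | T2 T0 | c
  A -> B T0 | T1 A | T1 T0 | T2 T0 | T2 T1 | c
  B -> T1 T0
  T0 -> b
  T1 -> a
  T2 -> c

CYK fill (cells [i..j] with 1 ≤ i ≤ j ≤ 2 only):
  T[1,1] 'a' = {T1}  orig:{}
  T[2,2] 'b' = {T0}  orig:{}
  T[1,2] 'ab' = {A,B}

Original NTs in T[1,2] deriving "ab": ["A", "B"]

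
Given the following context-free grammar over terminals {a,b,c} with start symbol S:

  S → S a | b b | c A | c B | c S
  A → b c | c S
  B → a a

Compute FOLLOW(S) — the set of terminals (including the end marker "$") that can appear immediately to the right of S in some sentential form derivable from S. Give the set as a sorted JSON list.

FIRST iteration:
round 1:
  A via A→b c: +{b}
  A via A→c S: +{c}
  B via B→a a: +{a}
  S via S→b b: +{b}
  S via S→c A: +{c}
  S: {b,c}  A: {b,c}  B: {a}
round 2: — fixpoint
  S: {b,c}  A: {b,c}  B: {a}

Compute FOLLOW by fixpoint:
FOLLOW(S) := {$}
[1]
  S→S a: FOLLOW(S) ⊇ FIRST(a) = {a}; new: +{a}
  S→c A: FOLLOW(A) ⊇ FOLLOW(S) ⊇ {$,a}; new: +{$,a}
  S→c B: FOLLOW(B) ⊇ FOLLOW(S) ⊇ {$,a}; new: +{$,a}
  FOLLOW[S]={$,a}  FOLLOW[A]={$,a}  FOLLOW[B]={$,a}
[2] (no change)
  FOLLOW[S]={$,a}  FOLLOW[A]={$,a}  FOLLOW[B]={$,a}

FOLLOW(S) = ["$", "a"]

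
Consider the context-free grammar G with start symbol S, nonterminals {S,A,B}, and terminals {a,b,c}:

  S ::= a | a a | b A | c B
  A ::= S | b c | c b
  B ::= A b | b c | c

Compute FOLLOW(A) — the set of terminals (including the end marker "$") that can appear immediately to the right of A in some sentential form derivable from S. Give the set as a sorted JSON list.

FIRST sets, iterate to fixpoint:
round 1:
  A via A→b c: +{b}
  A via A→c b: +{c}
  B via B→A b: +{b,c}
  S via S→a: +{a}
  S via S→b A: +{b}
  S via S→c B: +{c}
  FIRST(S)={a,b,c}  FIRST(A)={b,c}  FIRST(B)={b,c}
round 2:
  A via A→S: +{a}
  B via B→A b: +{a}
  FIRST(S)={a,b,c}  FIRST(A)={a,b,c}  FIRST(B)={a,b,c}
round 3: (no change)
  FIRST(S)={a,b,c}  FIRST(A)={a,b,c}  FIRST(B)={a,b,c}

FOLLOW sets:
seed FOLLOW(S) with $
[1]
  B→A b: FOLLOW(A) ⊇ FIRST(b) = {b}; new: +{b}
  S→b A: FOLLOW(A) ⊇ FOLLOW(S) ⊇ {$}; new: +{$}
  S→c B: FOLLOW(B) ⊇ FOLLOW(S) ⊇ {$}; new: +{$}
  FOLLOW(S)={$}  FOLLOW(A)={$,b}  FOLLOW(B)={$}
[2]
  A→S: FOLLOW(S) ⊇ FOLLOW(A) ⊇ {$,b}; new: +{b}
  S→c B: FOLLOW(B) ⊇ FOLLOW(S) ⊇ {$,b}; new: +{b}
  FOLLOW(S)={$,b}  FOLLOW(A)={$,b}  FOLLOW(B)={$,b}
[3] (no change)
  FOLLOW(S)={$,b}  FOLLOW(A)={$,b}  FOLLOW(B)={$,b}

FOLLOW(A) = ["$", "b"]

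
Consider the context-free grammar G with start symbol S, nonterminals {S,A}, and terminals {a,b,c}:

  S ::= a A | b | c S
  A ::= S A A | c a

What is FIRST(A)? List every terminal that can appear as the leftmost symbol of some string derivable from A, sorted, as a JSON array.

Compute FIRST by fixpoint:
iter 1:
  A via A→c a: +{c}
  S via S→a A: +{a}
  S via S→b: +{b}
  S via S→c S: +{c}
  S: {a,b,c}  A: {c}
iter 2:
  A via A→S A A: +{a,b}
  S: {a,b,c}  A: {a,b,c}
iter 3: done
  S: {a,b,c}  A: {a,b,c}

FIRST(A) = ["a", "b", "c"]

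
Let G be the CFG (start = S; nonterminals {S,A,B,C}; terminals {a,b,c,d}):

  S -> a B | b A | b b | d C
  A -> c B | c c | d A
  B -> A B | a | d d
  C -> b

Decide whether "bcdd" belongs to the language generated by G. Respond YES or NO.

Convert to CNF:
  S -> T1 C | T2 B | T3 A | T3 T3
  A -> T0 B | T0 T0 | T1 A
  B -> A B | T1 T1 | a
  C -> b
  T0 -> c
  T1 -> d
  T2 -> a
  T3 -> b

Fill CYK table bottom-up:
  T[0,0] 'b' = {C,T3}  orig:{C}
  T[1,1] 'c' = {T0}  orig:{}
  T[2,2] 'd' = {T1}  orig:{}
  T[3,3] 'd' = {T1}  orig:{}
  T[0,1] 'bc' = ∅
  T[1,2] 'cd' = ∅
  T[2,3] 'dd' = {B}
  T[0,2] 'bcd' = ∅
  T[1,3] 'cdd' = {A}
  T[0,3] 'bcdd' = {S}

S ∈ T[0,3] ⇒ YES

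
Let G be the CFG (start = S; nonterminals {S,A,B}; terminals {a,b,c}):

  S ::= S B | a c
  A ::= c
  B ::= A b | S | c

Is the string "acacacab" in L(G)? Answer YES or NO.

CNF form of G:
  S -> S B | T1 T2
  A -> c
  B -> A T0 | S B | T1 T2 | c
  T0 -> b
  T1 -> a
  T2 -> c

Fill CYK table bottom-up:
  cell(0,0) a: {T1}  orig:{}
  cell(1,1) c: {A,B,T2}  orig:{A,B}
  cell(2,2) a: {T1}  orig:{}
  cell(3,3) c: {A,B,T2}  orig:{A,B}
  cell(4,4) a: {T1}  orig:{}
  cell(5,5) c: {A,B,T2}  orig:{A,B}
  cell(6,6) a: {T1}  orig:{}
  cell(7,7) b: {T0}  orig:{}
  cell(0,1) ac: {B,S}
  cell(1,2) ca: ∅
  cell(2,3) ac: {B,S}
  cell(3,4) ca: ∅
  cell(4,5) ac: {B,S}
  cell(5,6) ca: ∅
  cell(6,7) ab: ∅
  cell(0,2) aca: ∅
  cell(1,3) cac: ∅
  cell(2,4) aca: ∅
  cell(3,5) cac: ∅
  cell(4,6) aca: ∅
  cell(5,7) cab: ∅
  cell(0,3) acac: {B,S}
  cell(1,4) caca: ∅
  cell(2,5) acac: {B,S}
  cell(3,6) caca: ∅
  cell(4,7) acab: ∅
  cell(0,4) acaca: ∅
  cell(1,5) cacac: ∅
  cell(2,6) acaca: ∅
  cell(3,7) cacab: ∅
  cell(0,5) acacac: {B,S}
  cell(1,6) cacaca: ∅
  cell(2,7) acacab: ∅
  cell(0,6) acacaca: ∅
  cell(1,7) cacacab: ∅
  cell(0,7) acacacab: ∅

S ∉ T[0,7] ⇒ NO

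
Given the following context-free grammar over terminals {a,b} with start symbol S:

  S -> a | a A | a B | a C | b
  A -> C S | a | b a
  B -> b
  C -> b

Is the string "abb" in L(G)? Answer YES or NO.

Convert to CNF:
  S -> T1 A | T1 B | T1 C | a | b
  A -> C S | T0 T1 | a
  B -> b
  C -> b
  T0 -> b
  T1 -> a

CYK fill:
  T[0,0] 'a' = {A,S,T1}  orig:{A,S}
  T[1,1] 'b' = {B,C,S,T0}  orig:{B,C,S}
  T[2,2] 'b' = {B,C,S,T0}  orig:{B,C,S}
  T[0,1] 'ab' = {S}
  T[1,2] 'bb' = {A}
  T[0,2] 'abb' = {S}

S ∈ T[0,2] ⇒ YES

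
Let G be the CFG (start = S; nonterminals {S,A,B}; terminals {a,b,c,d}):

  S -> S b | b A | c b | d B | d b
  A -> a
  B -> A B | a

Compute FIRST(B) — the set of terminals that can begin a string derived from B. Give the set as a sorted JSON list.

FIRST iteration:
[1]
  A via A→a: +{a}
  B via B→A B: +{a}
  S via S→b A: +{b}
  S via S→c b: +{c}
  S via S→d B: +{d}
  FIRST[S]={b,c,d}  FIRST[A]={a}  FIRST[B]={a}
[2] (no change)
  FIRST[S]={b,c,d}  FIRST[A]={a}  FIRST[B]={a}

FIRST(B) = ["a"]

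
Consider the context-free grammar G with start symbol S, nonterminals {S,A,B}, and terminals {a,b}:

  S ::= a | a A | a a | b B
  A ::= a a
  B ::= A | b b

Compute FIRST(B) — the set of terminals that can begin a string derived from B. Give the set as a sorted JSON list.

Compute FIRST by fixpoint:
iter 1:
  A via A→a a: +{a}
  B via B→A: +{a}
  B via B→b b: +{b}
  S via S→a: +{a}
  S via S→b B: +{b}
  S: {a,b}  A: {a}  B: {a,b}
iter 2: — fixpoint
  S: {a,b}  A: {a}  B: {a,b}

FIRST(B) = ["a", "b"]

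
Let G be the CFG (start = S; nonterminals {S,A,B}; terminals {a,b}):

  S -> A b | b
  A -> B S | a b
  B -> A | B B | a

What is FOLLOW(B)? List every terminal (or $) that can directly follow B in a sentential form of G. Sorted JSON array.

Compute FIRST by fixpoint:
round 1:
  A via A→a b: +{a}
  B via B→A: +{a}
  S via S→A b: +{a}
  S via S→b: +{b}
  FIRST(S)={a,b}  FIRST(A)={a}  FIRST(B)={a}
round 2: — fixpoint
  FIRST(S)={a,b}  FIRST(A)={a}  FIRST(B)={a}

FOLLOW sets:
seed FOLLOW(S) with $
[1]
  A→B S: FOLLOW(B) ⊇ FIRST(S) = {a,b}; new: +{a,b}
  B→A: FOLLOW(A) ⊇ FOLLOW(B) ⊇ {a,b}; new: +{a,b}
  FOLLOW[S]={$}  FOLLOW[A]={a,b}  FOLLOW[B]={a,b}
[2]
  A→B S: FOLLOW(S) ⊇ FOLLOW(A) ⊇ {a,b}; new: +{a,b}
  FOLLOW[S]={$,a,b}  FOLLOW[A]={a,b}  FOLLOW[B]={a,b}
[3] (no change)
  FOLLOW[S]={$,a,b}  FOLLOW[A]={a,b}  FOLLOW[B]={a,b}

FOLLOW(B) = ["a", "b"]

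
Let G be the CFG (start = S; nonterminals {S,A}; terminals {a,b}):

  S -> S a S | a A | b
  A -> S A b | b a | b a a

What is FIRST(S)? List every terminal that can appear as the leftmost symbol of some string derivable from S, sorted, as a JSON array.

Compute FIRST by fixpoint:
pass 1:
  A via A→b a: +{b}
  S via S→a A: +{a}
  S via S→b: +{b}
  S: {a,b}  A: {b}
pass 2:
  A via A→S A b: +{a}
  S: {a,b}  A: {a,b}
pass 3: (no change)
  S: {a,b}  A: {a,b}

FIRST(S) = ["a", "b"]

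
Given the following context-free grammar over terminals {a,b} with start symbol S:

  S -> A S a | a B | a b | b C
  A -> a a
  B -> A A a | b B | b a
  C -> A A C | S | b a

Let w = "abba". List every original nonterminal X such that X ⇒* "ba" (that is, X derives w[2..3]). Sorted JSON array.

CNF form of G:
  S -> A X5 | T0 B | T0 T1 | T1 C
  A -> T0 T0
  B -> A X2 | T1 B | T1 T0
  C -> A X3 | A X4 | T0 B | T0 T1 | T1 C | T1 T0
  T0 -> a
  T1 -> b
  X2 -> A T0
  X3 -> A C
  X4 -> S T0
  X5 -> S T0

CYK table (by increasing span) — only the sub-triangle for w[2..3]:
  [2..2]={T1}  "b"  orig:{}
  [3..3]={T0}  "a"  orig:{}
  [2..3]={B,C}  "ba"

Original NTs in T[2,3] deriving "ba": ["B", "C"]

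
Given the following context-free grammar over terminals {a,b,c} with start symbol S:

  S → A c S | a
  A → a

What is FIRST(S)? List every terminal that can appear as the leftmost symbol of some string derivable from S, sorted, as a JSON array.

Compute FIRST by fixpoint:
pass 1:
  A via A→a: +{a}
  S via S→A c S: +{a}
  S: {a}  A: {a}
pass 2: — fixpoint
  S: {a}  A: {a}

FIRST(S) = ["a"]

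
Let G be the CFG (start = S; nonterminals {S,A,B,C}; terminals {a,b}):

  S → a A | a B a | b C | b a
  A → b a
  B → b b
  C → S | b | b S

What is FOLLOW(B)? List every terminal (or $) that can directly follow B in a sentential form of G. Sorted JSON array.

Compute FIRST by fixpoint:
pass 1:
  A via A→b a: +{b}
  B via B→b b: +{b}
  C via C→b: +{b}
  S via S→a A: +{a}
  S via S→b C: +{b}
  FIRST[S]={a,b}  FIRST[A]={b}  FIRST[B]={b}  FIRST[C]={b}
pass 2:
  C via C→S: +{a}
  FIRST[S]={a,b}  FIRST[A]={b}  FIRST[B]={b}  FIRST[C]={a,b}
pass 3: (no change)
  FIRST[S]={a,b}  FIRST[A]={b}  FIRST[B]={b}  FIRST[C]={a,b}

FOLLOW iteration:
initialize: $ ∈ FOLLOW(S)
[1]
  S→a A: FOLLOW(A) ⊇ FOLLOW(S) ⊇ {$}; new: +{$}
  S→a B a: FOLLOW(B) ⊇ FIRST(a) = {a}; new: +{a}
  S→b C: FOLLOW(C) ⊇ FOLLOW(S) ⊇ {$}; new: +{$}
  FOLLOW[S]={$}  FOLLOW[A]={$}  FOLLOW[B]={a}  FOLLOW[C]={$}
[2] done
  FOLLOW[S]={$}  FOLLOW[A]={$}  FOLLOW[B]={a}  FOLLOW[C]={$}

FOLLOW(B) = ["a"]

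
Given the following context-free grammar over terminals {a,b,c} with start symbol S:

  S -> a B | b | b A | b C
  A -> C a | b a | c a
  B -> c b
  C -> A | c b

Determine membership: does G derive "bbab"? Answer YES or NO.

CNF form of G:
  S -> T0 B | T1 A | T1 C | b
  A -> C T0 | T1 T0 | T2 T0
  B -> T2 T1
  C -> C T0 | T1 T0 | T2 T0 | T2 T1
  T0 -> a
  T1 -> b
  T2 -> c

CYK fill:
  cell(0,0) b: {S,T1}  orig:{S}
  cell(1,1) b: {S,T1}  orig:{S}
  cell(2,2) a: {T0}  orig:{}
  cell(3,3) b: {S,T1}  orig:{S}
  cell(0,1) bb: ∅
  cell(1,2) ba: {A,C}
  cell(2,3) ab: ∅
  cell(0,2) bba: {S}
  cell(1,3) bab: ∅
  cell(0,3) bbab: ∅

S ∉ T[0,3] ⇒ NO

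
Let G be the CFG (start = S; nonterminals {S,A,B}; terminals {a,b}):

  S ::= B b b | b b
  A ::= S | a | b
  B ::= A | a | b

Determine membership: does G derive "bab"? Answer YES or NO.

CNF form of G:
  S -> B X3 | T0 T0
  A -> B X1 | T0 T0 | a | b
  B -> B X2 | T0 T0 | a | b
  T0 -> b
  X1 -> T0 T0
  X2 -> T0 T0
  X3 -> T0 T0

CYK fill:
  cell(0,0) b: {A,B,T0}  orig:{A,B}
  cell(1,1) a: {A,B}
  cell(2,2) b: {A,B,T0}  orig:{A,B}
  cell(0,1) ba: ∅
  cell(1,2) ab: ∅
  cell(0,2) bab: ∅

S ∉ T[0,2] ⇒ NO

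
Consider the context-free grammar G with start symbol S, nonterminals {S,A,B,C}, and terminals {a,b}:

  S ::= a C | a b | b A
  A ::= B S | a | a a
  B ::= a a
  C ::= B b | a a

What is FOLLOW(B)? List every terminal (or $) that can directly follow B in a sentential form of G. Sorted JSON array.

Compute FIRST by fixpoint:
round 1:
  A via A→a: +{a}
  B via B→a a: +{a}
  C via C→B b: +{a}
  S via S→a C: +{a}
  S via S→b A: +{b}
  S: {a,b}  A: {a}  B: {a}  C: {a}
round 2: done
  S: {a,b}  A: {a}  B: {a}  C: {a}

Compute FOLLOW by fixpoint:
FOLLOW(S) := {$}
[1]
  A→B S: FOLLOW(B) ⊇ FIRST(S) = {a,b}; new: +{a,b}
  S→a C: FOLLOW(C) ⊇ FOLLOW(S) ⊇ {$}; new: +{$}
  S→b A: FOLLOW(A) ⊇ FOLLOW(S) ⊇ {$}; new: +{$}
  FOLLOW(S)={$}  FOLLOW(A)={$}  FOLLOW(B)={a,b}  FOLLOW(C)={$}
[2] done
  FOLLOW(S)={$}  FOLLOW(A)={$}  FOLLOW(B)={a,b}  FOLLOW(C)={$}

FOLLOW(B) = ["a", "b"]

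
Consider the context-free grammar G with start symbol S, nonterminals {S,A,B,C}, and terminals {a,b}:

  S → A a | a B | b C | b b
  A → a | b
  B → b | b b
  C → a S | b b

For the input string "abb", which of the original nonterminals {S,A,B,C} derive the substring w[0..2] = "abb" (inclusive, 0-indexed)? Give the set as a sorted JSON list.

Convert to CNF:
  S -> A T1 | T0 C | T0 T0 | T1 B
  A -> a | b
  B -> T0 T0 | b
  C -> T0 T0 | T1 S
  T0 -> b
  T1 -> a

CYK fill (cells [i..j] with 0 ≤ i ≤ j ≤ 2 only):
  cell(0,0) a: {A,T1}  orig:{A}
  cell(1,1) b: {A,B,T0}  orig:{A,B}
  cell(2,2) b: {A,B,T0}  orig:{A,B}
  cell(0,1) ab: {S}
  cell(1,2) bb: {B,C,S}
  cell(0,2) abb: {C,S}

Original NTs in T[0,2] deriving "abb": ["C", "S"]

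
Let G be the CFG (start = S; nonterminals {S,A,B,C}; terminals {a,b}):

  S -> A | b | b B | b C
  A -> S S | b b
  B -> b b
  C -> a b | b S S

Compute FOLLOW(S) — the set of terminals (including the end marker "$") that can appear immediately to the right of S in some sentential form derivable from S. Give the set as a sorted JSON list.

Compute FIRST by fixpoint:
iter 1:
  A via A→b b: +{b}
  B via B→b b: +{b}
  C via C→a b: +{a}
  C via C→b S S: +{b}
  S via S→A: +{b}
  FIRST(S)={b}  FIRST(A)={b}  FIRST(B)={b}  FIRST(C)={a,b}
iter 2: — fixpoint
  FIRST(S)={b}  FIRST(A)={b}  FIRST(B)={b}  FIRST(C)={a,b}

FOLLOW sets:
FOLLOW(S) := {$}
iter 1:
  A→S S: FOLLOW(S) ⊇ FIRST(S) = {b}; new: +{b}
  S→A: FOLLOW(A) ⊇ FOLLOW(S) ⊇ {$,b}; new: +{$,b}
  S→b B: FOLLOW(B) ⊇ FOLLOW(S) ⊇ {$,b}; new: +{$,b}
  S→b C: FOLLOW(C) ⊇ FOLLOW(S) ⊇ {$,b}; new: +{$,b}
  FOLLOW[S]={$,b}  FOLLOW[A]={$,b}  FOLLOW[B]={$,b}  FOLLOW[C]={$,b}
iter 2: — fixpoint
  FOLLOW[S]={$,b}  FOLLOW[A]={$,b}  FOLLOW[B]={$,b}  FOLLOW[C]={$,b}

FOLLOW(S) = ["$", "b"]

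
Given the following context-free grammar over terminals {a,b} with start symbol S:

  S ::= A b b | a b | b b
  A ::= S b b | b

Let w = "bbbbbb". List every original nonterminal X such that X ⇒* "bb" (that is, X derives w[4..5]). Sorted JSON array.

Convert to CNF:
  S -> A X3 | T0 T0 | T1 T0
  A -> S X2 | b
  T0 -> b
  T1 -> a
  X2 -> T0 T0
  X3 -> T0 T0

Fill CYK table bottom-up — only the sub-triangle for w[4..5]:
  [4..4]={A,T0}  "b"  orig:{A}
  [5..5]={A,T0}  "b"  orig:{A}
  [4..5]={S,X2,X3}  "bb"  orig:{S}

Original NTs in T[4,5] deriving "bb": ["S"]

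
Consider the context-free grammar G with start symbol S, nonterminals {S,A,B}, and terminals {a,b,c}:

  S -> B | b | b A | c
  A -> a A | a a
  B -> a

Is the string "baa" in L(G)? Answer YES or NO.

Convert to CNF:
  S -> T1 A | a | b | c
  A -> T0 A | T0 T0
  B -> a
  T0 -> a
  T1 -> b

CYK fill:
  [0..0]={S,T1}  "b"  orig:{S}
  [1..1]={B,S,T0}  "a"  orig:{B,S}
  [2..2]={B,S,T0}  "a"  orig:{B,S}
  [0..1]=∅  "ba"
  [1..2]={A}  "aa"
  [0..2]={S}  "baa"

S ∈ T[0,2] ⇒ YES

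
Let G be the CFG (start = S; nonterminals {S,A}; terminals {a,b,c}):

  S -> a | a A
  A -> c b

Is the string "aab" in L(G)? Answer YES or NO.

CNF form of G:
  S -> T2 A | a
  A -> T0 T1
  T0 -> c
  T1 -> b
  T2 -> a

CYK fill:
  cell(0,0) a: {S,T2}  orig:{S}
  cell(1,1) a: {S,T2}  orig:{S}
  cell(2,2) b: {T1}  orig:{}
  cell(0,1) aa: ∅
  cell(1,2) ab: ∅
  cell(0,2) aab: ∅

S ∉ T[0,2] ⇒ NO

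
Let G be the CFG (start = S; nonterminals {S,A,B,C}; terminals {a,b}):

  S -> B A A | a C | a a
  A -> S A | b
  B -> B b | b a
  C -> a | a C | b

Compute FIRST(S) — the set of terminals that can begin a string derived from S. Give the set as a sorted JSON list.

FIRST iteration:
pass 1:
  A via A→b: +{b}
  B via B→b a: +{b}
  C via C→a: +{a}
  C via C→b: +{b}
  S via S→B A A: +{b}
  S via S→a C: +{a}
  FIRST[S]={a,b}  FIRST[A]={b}  FIRST[B]={b}  FIRST[C]={a,b}
pass 2:
  A via A→S A: +{a}
  FIRST[S]={a,b}  FIRST[A]={a,b}  FIRST[B]={b}  FIRST[C]={a,b}
pass 3: — fixpoint
  FIRST[S]={a,b}  FIRST[A]={a,b}  FIRST[B]={b}  FIRST[C]={a,b}

FIRST(S) = ["a", "b"]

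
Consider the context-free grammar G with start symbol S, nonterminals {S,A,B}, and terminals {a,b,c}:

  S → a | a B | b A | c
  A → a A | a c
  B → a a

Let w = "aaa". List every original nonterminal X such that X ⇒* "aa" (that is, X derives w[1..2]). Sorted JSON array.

Convert to CNF:
  S -> T0 B | T2 A | a | c
  A -> T0 A | T0 T1
  B -> T0 T0
  T0 -> a
  T1 -> c
  T2 -> b

CYK table (by increasing span) (cells [i..j] with 1 ≤ i ≤ j ≤ 2 only):
  T[1,1] 'a' = {S,T0}  orig:{S}
  T[2,2] 'a' = {S,T0}  orig:{S}
  T[1,2] 'aa' = {B}

Original NTs in T[1,2] deriving "aa": ["B"]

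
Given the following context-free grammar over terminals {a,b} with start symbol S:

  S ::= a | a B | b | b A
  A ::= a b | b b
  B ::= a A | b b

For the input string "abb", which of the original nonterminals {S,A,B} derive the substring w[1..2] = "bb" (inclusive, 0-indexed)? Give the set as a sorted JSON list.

CNF form of G:
  S -> T0 B | T1 A | a | b
  A -> T0 T1 | T1 T1
  B -> T0 A | T1 T1
  T0 -> a
  T1 -> b

CYK table (by increasing span) (cells [i..j] with 1 ≤ i ≤ j ≤ 2 only):
  T[1,1] 'b' = {S,T1}  orig:{S}
  T[2,2] 'b' = {S,T1}  orig:{S}
  T[1,2] 'bb' = {A,B}

Original NTs in T[1,2] deriving "bb": ["A", "B"]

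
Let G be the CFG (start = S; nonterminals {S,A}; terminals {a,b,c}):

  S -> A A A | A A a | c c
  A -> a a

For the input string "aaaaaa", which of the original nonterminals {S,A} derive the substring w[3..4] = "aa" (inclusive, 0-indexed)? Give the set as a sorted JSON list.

CNF form of G:
  S -> A X2 | A X3 | T1 T1
  A -> T0 T0
  T0 -> a
  T1 -> c
  X2 -> A A
  X3 -> A T0

CYK table (by increasing span), restricted to cells inside w[3..4]:
  cell(3,3) a: {T0}  orig:{}
  cell(4,4) a: {T0}  orig:{}
  cell(3,4) aa: {A}

Original NTs in T[3,4] deriving "aa": ["A"]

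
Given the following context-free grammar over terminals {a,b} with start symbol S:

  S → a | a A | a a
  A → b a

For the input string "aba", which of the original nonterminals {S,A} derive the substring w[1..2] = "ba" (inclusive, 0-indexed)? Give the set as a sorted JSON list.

CNF form of G:
  S -> T1 A | T1 T1 | a
  A -> T0 T1
  T0 -> b
  T1 -> a

CYK table (by increasing span), restricted to cells inside w[1..2]:
  T[1,1] 'b' = {T0}  orig:{}
  T[2,2] 'a' = {S,T1}  orig:{S}
  T[1,2] 'ba' = {A}

Original NTs in T[1,2] deriving "ba": ["A"]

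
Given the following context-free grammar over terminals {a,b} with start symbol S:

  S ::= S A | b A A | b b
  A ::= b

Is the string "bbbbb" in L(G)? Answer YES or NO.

Convert to CNF:
  S -> S A | T0 T0 | T0 X1
  A -> b
  T0 -> b
  X1 -> A A

Fill CYK table bottom-up:
  [0..0]={A,T0}  "b"  orig:{A}
  [1..1]={A,T0}  "b"  orig:{A}
  [2..2]={A,T0}  "b"  orig:{A}
  [3..3]={A,T0}  "b"  orig:{A}
  [4..4]={A,T0}  "b"  orig:{A}
  [0..1]={S,X1}  "bb"  orig:{S}
  [1..2]={S,X1}  "bb"  orig:{S}
  [2..3]={S,X1}  "bb"  orig:{S}
  [3..4]={S,X1}  "bb"  orig:{S}
  [0..2]={S}  "bbb"
  [1..3]={S}  "bbb"
  [2..4]={S}  "bbb"
  [0..3]={S}  "bbbb"
  [1..4]={S}  "bbbb"
  [0..4]={S}  "bbbbb"

S ∈ T[0,4] ⇒ YES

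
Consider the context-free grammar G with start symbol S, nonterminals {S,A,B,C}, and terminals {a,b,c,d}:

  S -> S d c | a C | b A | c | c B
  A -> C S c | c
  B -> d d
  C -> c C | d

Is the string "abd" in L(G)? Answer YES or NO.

CNF form of G:
  S -> S X5 | T0 B | T2 C | T3 A | c
  A -> C X4 | c
  B -> T1 T1
  C -> T0 C | d
  T0 -> c
  T1 -> d
  T2 -> a
  T3 -> b
  X4 -> S T0
  X5 -> T1 T0

CYK fill:
  T[0,0] 'a' = {T2}  orig:{}
  T[1,1] 'b' = {T3}  orig:{}
  T[2,2] 'd' = {C,T1}  orig:{C}
  T[0,1] 'ab' = ∅
  T[1,2] 'bd' = ∅
  T[0,2] 'abd' = ∅

S ∉ T[0,2] ⇒ NO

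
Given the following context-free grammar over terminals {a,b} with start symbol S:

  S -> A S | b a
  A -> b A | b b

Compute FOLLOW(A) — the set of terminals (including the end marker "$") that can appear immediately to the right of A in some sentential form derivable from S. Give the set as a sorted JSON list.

FIRST sets, iterate to fixpoint:
pass 1:
  A via A→b A: +{b}
  S via S→A S: +{b}
  FIRST(S)={b}  FIRST(A)={b}
pass 2: — fixpoint
  FIRST(S)={b}  FIRST(A)={b}

FOLLOW iteration:
initialize: $ ∈ FOLLOW(S)
round 1:
  S→A S: FOLLOW(A) ⊇ FIRST(S) = {b}; new: +{b}
  FOLLOW(S)={$}  FOLLOW(A)={b}
round 2: — fixpoint
  FOLLOW(S)={$}  FOLLOW(A)={b}

FOLLOW(A) = ["b"]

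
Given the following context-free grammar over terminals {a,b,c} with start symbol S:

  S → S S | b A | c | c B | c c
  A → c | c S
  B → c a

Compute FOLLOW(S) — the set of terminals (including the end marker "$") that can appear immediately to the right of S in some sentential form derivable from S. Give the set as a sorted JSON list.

FIRST iteration:
round 1:
  A via A→c: +{c}
  B via B→c a: +{c}
  S via S→b A: +{b}
  S via S→c: +{c}
  FIRST[S]={b,c}  FIRST[A]={c}  FIRST[B]={c}
round 2: (no change)
  FIRST[S]={b,c}  FIRST[A]={c}  FIRST[B]={c}

FOLLOW sets:
FOLLOW(S) := {$}
[1]
  S→S S: FOLLOW(S) ⊇ FIRST(S) = {b,c}; new: +{b,c}
  S→b A: FOLLOW(A) ⊇ FOLLOW(S) ⊇ {$,b,c}; new: +{$,b,c}
  S→c B: FOLLOW(B) ⊇ FOLLOW(S) ⊇ {$,b,c}; new: +{$,b,c}
  FOLLOW[S]={$,b,c}  FOLLOW[A]={$,b,c}  FOLLOW[B]={$,b,c}
[2] (no change)
  FOLLOW[S]={$,b,c}  FOLLOW[A]={$,b,c}  FOLLOW[B]={$,b,c}

FOLLOW(S) = ["$", "b", "c"]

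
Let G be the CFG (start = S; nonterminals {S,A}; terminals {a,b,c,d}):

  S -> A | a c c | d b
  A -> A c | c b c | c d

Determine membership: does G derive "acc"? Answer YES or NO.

CNF form of G:
  S -> A T0 | T0 T2 | T0 X6 | T2 T1 | T3 X5
  A -> A T0 | T0 T2 | T0 X4
  T0 -> c
  T1 -> b
  T2 -> d
  T3 -> a
  X4 -> T1 T0
  X5 -> T0 T0
  X6 -> T1 T0

CYK table (by increasing span):
  [0..0]={T3}  "a"  orig:{}
  [1..1]={T0}  "c"  orig:{}
  [2..2]={T0}  "c"  orig:{}
  [0..1]=∅  "ac"
  [1..2]={X5}  "cc"  orig:{}
  [0..2]={S}  "acc"

S ∈ T[0,2] ⇒ YES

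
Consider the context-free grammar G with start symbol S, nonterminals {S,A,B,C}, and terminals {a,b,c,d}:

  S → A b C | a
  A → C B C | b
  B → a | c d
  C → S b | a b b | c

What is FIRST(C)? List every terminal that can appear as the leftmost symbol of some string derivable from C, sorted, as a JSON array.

FIRST iteration:
[1]
  A via A→b: +{b}
  B via B→a: +{a}
  B via B→c d: +{c}
  C via C→a b b: +{a}
  C via C→c: +{c}
  S via S→A b C: +{b}
  S via S→a: +{a}
  S: {a,b}  A: {b}  B: {a,c}  C: {a,c}
[2]
  A via A→C B C: +{a,c}
  C via C→S b: +{b}
  S via S→A b C: +{c}
  S: {a,b,c}  A: {a,b,c}  B: {a,c}  C: {a,b,c}
[3] (stable)
  S: {a,b,c}  A: {a,b,c}  B: {a,c}  C: {a,b,c}

FIRST(C) = ["a", "b", "c"]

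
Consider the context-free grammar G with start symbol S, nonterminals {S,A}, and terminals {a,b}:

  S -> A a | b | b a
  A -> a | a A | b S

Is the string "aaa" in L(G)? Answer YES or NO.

Convert to CNF:
  S -> A T0 | T1 T0 | b
  A -> T0 A | T1 S | a
  T0 -> a
  T1 -> b

CYK fill:
  [0..0]={A,T0}  "a"  orig:{A}
  [1..1]={A,T0}  "a"  orig:{A}
  [2..2]={A,T0}  "a"  orig:{A}
  [0..1]={A,S}  "aa"
  [1..2]={A,S}  "aa"
  [0..2]={A,S}  "aaa"

S ∈ T[0,2] ⇒ YES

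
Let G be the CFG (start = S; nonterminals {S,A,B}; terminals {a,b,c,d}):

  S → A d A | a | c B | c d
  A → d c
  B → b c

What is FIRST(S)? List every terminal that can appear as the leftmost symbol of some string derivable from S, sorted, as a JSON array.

Compute FIRST by fixpoint:
iter 1:
  A via A→d c: +{d}
  B via B→b c: +{b}
  S via S→A d A: +{d}
  S via S→a: +{a}
  S via S→c B: +{c}
  FIRST[S]={a,c,d}  FIRST[A]={d}  FIRST[B]={b}
iter 2: — fixpoint
  FIRST[S]={a,c,d}  FIRST[A]={d}  FIRST[B]={b}

FIRST(S) = ["a", "c", "d"]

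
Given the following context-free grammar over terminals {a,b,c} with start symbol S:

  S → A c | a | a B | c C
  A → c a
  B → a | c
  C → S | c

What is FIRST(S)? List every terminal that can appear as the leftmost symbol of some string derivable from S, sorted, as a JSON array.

Compute FIRST by fixpoint:
iter 1:
  A via A→c a: +{c}
  B via B→a: +{a}
  B via B→c: +{c}
  C via C→c: +{c}
  S via S→A c: +{c}
  S via S→a: +{a}
  FIRST[S]={a,c}  FIRST[A]={c}  FIRST[B]={a,c}  FIRST[C]={c}
iter 2:
  C via C→S: +{a}
  FIRST[S]={a,c}  FIRST[A]={c}  FIRST[B]={a,c}  FIRST[C]={a,c}
iter 3: (no change)
  FIRST[S]={a,c}  FIRST[A]={c}  FIRST[B]={a,c}  FIRST[C]={a,c}

FIRST(S) = ["a", "c"]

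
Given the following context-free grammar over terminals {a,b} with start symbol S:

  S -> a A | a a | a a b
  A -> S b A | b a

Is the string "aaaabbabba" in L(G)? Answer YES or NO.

CNF form of G:
  S -> T1 A | T1 T1 | T1 X3
  A -> S X2 | T0 T1
  T0 -> b
  T1 -> a
  X2 -> T0 A
  X3 -> T1 T0

CYK table (by increasing span):
  cell(0,0) a: {T1}  orig:{}
  cell(1,1) a: {T1}  orig:{}
  cell(2,2) a: {T1}  orig:{}
  cell(3,3) a: {T1}  orig:{}
  cell(4,4) b: {T0}  orig:{}
  cell(5,5) b: {T0}  orig:{}
  cell(6,6) a: {T1}  orig:{}
  cell(7,7) b: {T0}  orig:{}
  cell(8,8) b: {T0}  orig:{}
  cell(9,9) a: {T1}  orig:{}
  cell(0,1) aa: {S}
  cell(1,2) aa: {S}
  cell(2,3) aa: {S}
  cell(3,4) ab: {X3}  orig:{}
  cell(4,5) bb: ∅
  cell(5,6) ba: {A}
  cell(6,7) ab: {X3}  orig:{}
  cell(7,8) bb: ∅
  cell(8,9) ba: {A}
  cell(0,2) aaa: ∅
  cell(1,3) aaa: ∅
  cell(2,4) aab: {S}
  cell(3,5) abb: ∅
  cell(4,6) bba: {X2}  orig:{}
  cell(5,7) bab: ∅
  cell(6,8) abb: ∅
  cell(7,9) bba: {X2}  orig:{}
  cell(0,3) aaaa: ∅
  cell(1,4) aaab: ∅
  cell(2,5) aabb: ∅
  cell(3,6) abba: ∅
  cell(4,7) bbab: ∅
  cell(5,8) babb: ∅
  cell(6,9) abba: ∅
  cell(0,4) aaaab: ∅
  cell(1,5) aaabb: ∅
  cell(2,6) aabba: {A}
  cell(3,7) abbab: ∅
  cell(4,8) bbabb: ∅
  cell(5,9) babba: ∅
  cell(0,5) aaaabb: ∅
  cell(1,6) aaabba: {S}
  cell(2,7) aabbab: ∅
  cell(3,8) abbabb: ∅
  cell(4,9) bbabba: ∅
  cell(0,6) aaaabba: ∅
  cell(1,7) aaabbab: ∅
  cell(2,8) aabbabb: ∅
  cell(3,9) abbabba: ∅
  cell(0,7) aaaabbab: ∅
  cell(1,8) aaabbabb: ∅
  cell(2,9) aabbabba: ∅
  cell(0,8) aaaabbabb: ∅
  cell(1,9) aaabbabba: {A}
  cell(0,9) aaaabbabba: {S}

S ∈ T[0,9] ⇒ YES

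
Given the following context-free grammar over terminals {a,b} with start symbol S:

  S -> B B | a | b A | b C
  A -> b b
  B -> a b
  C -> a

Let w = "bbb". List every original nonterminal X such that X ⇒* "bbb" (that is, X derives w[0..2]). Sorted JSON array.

CNF form of G:
  S -> B B | T0 A | T0 C | a
  A -> T0 T0
  B -> T1 T0
  C -> a
  T0 -> b
  T1 -> a

Fill CYK table bottom-up (cells [i..j] with 0 ≤ i ≤ j ≤ 2 only):
  T[0,0] 'b' = {T0}  orig:{}
  T[1,1] 'b' = {T0}  orig:{}
  T[2,2] 'b' = {T0}  orig:{}
  T[0,1] 'bb' = {A}
  T[1,2] 'bb' = {A}
  T[0,2] 'bbb' = {S}

Original NTs in T[0,2] deriving "bbb": ["S"]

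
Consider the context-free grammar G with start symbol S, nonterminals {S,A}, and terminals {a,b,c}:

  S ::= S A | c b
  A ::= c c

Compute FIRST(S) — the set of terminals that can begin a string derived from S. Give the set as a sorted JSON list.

FIRST sets, iterate to fixpoint:
round 1:
  A via A→c c: +{c}
  S via S→c b: +{c}
  FIRST(S)={c}  FIRST(A)={c}
round 2: (stable)
  FIRST(S)={c}  FIRST(A)={c}

FIRST(S) = ["c"]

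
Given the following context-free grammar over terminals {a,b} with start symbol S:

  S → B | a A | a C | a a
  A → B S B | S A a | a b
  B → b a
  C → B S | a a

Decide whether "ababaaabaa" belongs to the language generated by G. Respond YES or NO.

CNF form of G:
  S -> T0 A | T0 C | T0 T0 | T1 T0
  A -> B X2 | S X3 | T0 T1
  B -> T1 T0
  C -> B S | T0 T0
  T0 -> a
  T1 -> b
  X2 -> S B
  X3 -> A T0

CYK fill:
  [0..0]={T0}  "a"  orig:{}
  [1..1]={T1}  "b"  orig:{}
  [2..2]={T0}  "a"  orig:{}
  [3..3]={T1}  "b"  orig:{}
  [4..4]={T0}  "a"  orig:{}
  [5..5]={T0}  "a"  orig:{}
  [6..6]={T0}  "a"  orig:{}
  [7..7]={T1}  "b"  orig:{}
  [8..8]={T0}  "a"  orig:{}
  [9..9]={T0}  "a"  orig:{}
  [0..1]={A}  "ab"
  [1..2]={B,S}  "ba"
  [2..3]={A}  "ab"
  [3..4]={B,S}  "ba"
  [4..5]={C,S}  "aa"
  [5..6]={C,S}  "aa"
  [6..7]={A}  "ab"
  [7..8]={B,S}  "ba"
  [8..9]={C,S}  "aa"
  [0..2]={X3}  "aba"  orig:{}
  [1..3]=∅  "bab"
  [2..4]={X3}  "aba"  orig:{}
  [3..5]=∅  "baa"
  [4..6]={S}  "aaa"
  [5..7]={S}  "aab"
  [6..8]={X3}  "aba"  orig:{}
  [7..9]=∅  "baa"
  [0..3]=∅  "abab"
  [1..4]={C,X2}  "baba"  orig:{C}
  [2..5]=∅  "abaa"
  [3..6]={C}  "baaa"
  [4..7]=∅  "aaab"
  [5..8]={X2}  "aaba"  orig:{}
  [6..9]=∅  "abaa"
  [0..4]={S}  "ababa"
  [1..5]=∅  "babaa"
  [2..6]={S}  "abaaa"
  [3..7]={C}  "baaab"
  [4..8]={A,X2}  "aaaba"  orig:{A}
  [5..9]=∅  "aabaa"
  [0..5]=∅  "ababaa"
  [1..6]=∅  "babaaa"
  [2..7]={S}  "abaaab"
  [3..8]={A}  "baaaba"
  [4..9]={X3}  "aaabaa"  orig:{}
  [0..6]=∅  "ababaaa"
  [1..7]=∅  "babaaab"
  [2..8]={S,X2}  "abaaaba"  orig:{S}
  [3..9]={X3}  "baaabaa"  orig:{}
  [0..7]=∅  "ababaaab"
  [1..8]=∅  "babaaaba"
  [2..9]=∅  "abaaabaa"
  [0..8]=∅  "ababaaaba"
  [1..9]={A}  "babaaabaa"
  [0..9]={S}  "ababaaabaa"

S ∈ T[0,9] ⇒ YES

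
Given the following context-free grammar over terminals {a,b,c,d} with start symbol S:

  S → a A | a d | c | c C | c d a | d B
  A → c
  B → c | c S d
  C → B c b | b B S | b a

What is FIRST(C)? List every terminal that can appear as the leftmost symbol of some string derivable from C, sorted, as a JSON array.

FIRST iteration:
iter 1:
  A via A→c: +{c}
  B via B→c: +{c}
  C via C→B c b: +{c}
  C via C→b B S: +{b}
  S via S→a A: +{a}
  S via S→c: +{c}
  S via S→d B: +{d}
  S: {a,c,d}  A: {c}  B: {c}  C: {b,c}
iter 2: (stable)
  S: {a,c,d}  A: {c}  B: {c}  C: {b,c}

FIRST(C) = ["b", "c"]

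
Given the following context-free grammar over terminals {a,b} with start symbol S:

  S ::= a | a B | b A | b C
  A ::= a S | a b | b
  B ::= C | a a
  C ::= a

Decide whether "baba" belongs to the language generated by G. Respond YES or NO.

Convert to CNF:
  S -> T0 B | T1 A | T1 C | a
  A -> T0 S | T0 T1 | b
  B -> T0 T0 | a
  C -> a
  T0 -> a
  T1 -> b

CYK fill:
  [0..0]={A,T1}  "b"  orig:{A}
  [1..1]={B,C,S,T0}  "a"  orig:{B,C,S}
  [2..2]={A,T1}  "b"  orig:{A}
  [3..3]={B,C,S,T0}  "a"  orig:{B,C,S}
  [0..1]={S}  "ba"
  [1..2]={A}  "ab"
  [2..3]={S}  "ba"
  [0..2]={S}  "bab"
  [1..3]={A}  "aba"
  [0..3]={S}  "baba"

S ∈ T[0,3] ⇒ YES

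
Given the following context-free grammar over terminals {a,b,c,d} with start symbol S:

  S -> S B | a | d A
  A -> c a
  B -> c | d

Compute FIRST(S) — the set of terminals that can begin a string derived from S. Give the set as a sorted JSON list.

FIRST sets, iterate to fixpoint:
round 1:
  A via A→c a: +{c}
  B via B→c: +{c}
  B via B→d: +{d}
  S via S→a: +{a}
  S via S→d A: +{d}
  S: {a,d}  A: {c}  B: {c,d}
round 2: — fixpoint
  S: {a,d}  A: {c}  B: {c,d}

FIRST(S) = ["a", "d"]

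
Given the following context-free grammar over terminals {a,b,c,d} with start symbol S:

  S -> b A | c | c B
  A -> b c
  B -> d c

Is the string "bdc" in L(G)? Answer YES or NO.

Convert to CNF:
  S -> T0 A | T1 B | c
  A -> T0 T1
  B -> T2 T1
  T0 -> b
  T1 -> c
  T2 -> d

CYK table (by increasing span):
  [0..0]={T0}  "b"  orig:{}
  [1..1]={T2}  "d"  orig:{}
  [2..2]={S,T1}  "c"  orig:{S}
  [0..1]=∅  "bd"
  [1..2]={B}  "dc"
  [0..2]=∅  "bdc"

S ∉ T[0,2] ⇒ NO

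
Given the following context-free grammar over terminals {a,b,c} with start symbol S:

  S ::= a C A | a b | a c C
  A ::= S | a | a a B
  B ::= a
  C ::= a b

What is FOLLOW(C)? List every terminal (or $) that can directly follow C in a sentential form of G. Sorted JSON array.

FIRST iteration:
round 1:
  A via A→a: +{a}
  B via B→a: +{a}
  C via C→a b: +{a}
  S via S→a C A: +{a}
  S: {a}  A: {a}  B: {a}  C: {a}
round 2: (stable)
  S: {a}  A: {a}  B: {a}  C: {a}

Compute FOLLOW by fixpoint:
seed FOLLOW(S) with $
iter 1:
  S→a C A: FOLLOW(C) ⊇ FIRST(A) = {a}; new: +{a}
  S→a C A: FOLLOW(A) ⊇ FOLLOW(S) ⊇ {$}; new: +{$}
  S→a c C: FOLLOW(C) ⊇ FOLLOW(S) ⊇ {$}; new: +{$}
  S: {$}  A: {$}  B: {}  C: {$,a}
iter 2:
  A→a a B: FOLLOW(B) ⊇ FOLLOW(A) ⊇ {$}; new: +{$}
  S: {$}  A: {$}  B: {$}  C: {$,a}
iter 3: — fixpoint
  S: {$}  A: {$}  B: {$}  C: {$,a}

FOLLOW(C) = ["$", "a"]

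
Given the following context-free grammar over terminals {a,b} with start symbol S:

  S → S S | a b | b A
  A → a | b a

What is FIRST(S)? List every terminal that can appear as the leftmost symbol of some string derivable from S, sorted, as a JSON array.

FIRST sets, iterate to fixpoint:
iter 1:
  A via A→a: +{a}
  A via A→b a: +{b}
  S via S→a b: +{a}
  S via S→b A: +{b}
  FIRST[S]={a,b}  FIRST[A]={a,b}
iter 2: — fixpoint
  FIRST[S]={a,b}  FIRST[A]={a,b}

FIRST(S) = ["a", "b"]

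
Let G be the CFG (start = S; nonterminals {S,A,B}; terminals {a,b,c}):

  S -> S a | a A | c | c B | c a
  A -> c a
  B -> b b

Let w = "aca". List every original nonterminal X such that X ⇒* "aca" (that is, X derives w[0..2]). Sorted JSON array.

Convert to CNF:
  S -> S T1 | T0 B | T0 T1 | T1 A | c
  A -> T0 T1
  B -> T2 T2
  T0 -> c
  T1 -> a
  T2 -> b

Fill CYK table bottom-up (cells [i..j] with 0 ≤ i ≤ j ≤ 2 only):
  [0..0]={T1}  "a"  orig:{}
  [1..1]={S,T0}  "c"  orig:{S}
  [2..2]={T1}  "a"  orig:{}
  [0..1]=∅  "ac"
  [1..2]={A,S}  "ca"
  [0..2]={S}  "aca"

Original NTs in T[0,2] deriving "aca": ["S"]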